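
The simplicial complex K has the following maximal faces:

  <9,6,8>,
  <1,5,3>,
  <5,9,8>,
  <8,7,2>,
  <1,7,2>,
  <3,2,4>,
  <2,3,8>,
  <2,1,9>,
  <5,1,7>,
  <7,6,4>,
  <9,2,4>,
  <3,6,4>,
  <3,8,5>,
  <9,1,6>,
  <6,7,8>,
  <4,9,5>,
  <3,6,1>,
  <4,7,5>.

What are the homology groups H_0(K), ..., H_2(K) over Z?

Fix the vertex order 1 < 2 < 3 < 4 < 5 < 6 < 7 < 8 < 9 and write every simplex with vertices in increasing order. Then dim K = 2 and the simplices of K are:

  0-simplices (9): [1], [2], [3], [4], [5], [6], [7], [8], [9]
  1-simplices (27): (27 of them)
  2-simplices (18): [1,2,7], [1,2,9], [1,3,5], [1,3,6], [1,5,7], [1,6,9], [2,3,4], [2,3,8], [2,4,9], [2,7,8], [3,4,6], [3,5,8], [4,5,7], [4,5,9], [4,6,7], [5,8,9], [6,7,8], [6,8,9]

so the chain groups are C_0 ≅ Z^9, C_1 ≅ Z^27, C_2 ≅ Z^18.

Boundary ∂_1: C_1 → C_0 maps an edge to its endpoints' difference, ∂[p,q] = q − p.
As a 9×27 matrix over Z this has rank 8, with invariant factors (1,1,1,1,1,1,1,1).

Boundary ∂_2: C_2 → C_1 acts by ∂[p,q,r] = [q,r] − [p,r] + [p,q]. For instance
  ∂[2,3,4] = [3,4] − [2,4] + [2,3],
  ∂[1,6,9] = [6,9] − [1,9] + [1,6].
The resulting 27×18 matrix has rank 17, and its Smith normal form has invariant factors (1,1,1,1,1,1,1,1,1,1,1,1,1,1,1,1,1).

Now H_k = ker ∂_k / im ∂_{k+1}, so:

  H_0: rank C_0 − rank ∂_1 = 9 − 8 = 1, and the invariant factors of ∂_1 are all 1, so H_0 = Z.
  H_1: rank ker ∂_1 − rank ∂_2 = (27 − 8) − 17 = 2, and the invariant factors of ∂_2 are all 1, so H_1 = Z^2.
  H_2: rank ker ∂_2 − rank ∂_3 = (18 − 17) − 0 = 1, and there is no ∂_3, so H_2 = Z.

H_0 ≅ Z,  H_1 ≅ Z^2,  H_2 ≅ Z.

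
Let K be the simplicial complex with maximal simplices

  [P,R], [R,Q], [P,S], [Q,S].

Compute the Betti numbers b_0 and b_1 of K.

b_0 = 1, b_1 = 1.

Order the vertices as P < Q < R < S. Listing each simplex with vertices in this order, K has dimension 1 with simplices:

  0-simplices (4): P, Q, R, S
  1-simplices (4): PR, PS, QR, QS

so the chain groups are C_0 ≅ Z^4, C_1 ≅ Z^4.

Boundary ∂_1: C_1 → C_0 maps an edge to its endpoints' difference, ∂[p,q] = q − p.
The 4×4 boundary matrix has rank 3 and Smith normal form diag(1,1,1).

Reading off H_k = ker ∂_k / im ∂_{k+1}:

  H_0: rank C_0 − rank ∂_1 = 4 − 3 = 1, and the invariant factors of ∂_1 are all 1, so H_0 ≅ Z.
  H_1: rank ker ∂_1 − rank ∂_2 = (4 − 3) − 0 = 1, and there is no ∂_2, so H_1 ≅ Z.

As a check, the Euler characteristic is 4 − 4 = 0, which agrees with 1 − 1 = 0.
(K is a triangulation of the circle S^1.)

Hence the Betti numbers are b_0 = 1, b_1 = 1.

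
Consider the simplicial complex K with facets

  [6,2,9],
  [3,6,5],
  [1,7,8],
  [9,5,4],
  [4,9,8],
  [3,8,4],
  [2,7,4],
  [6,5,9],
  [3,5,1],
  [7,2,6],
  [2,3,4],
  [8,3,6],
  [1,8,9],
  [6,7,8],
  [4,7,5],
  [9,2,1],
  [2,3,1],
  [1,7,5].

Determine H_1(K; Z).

We work with the vertex ordering 1 < 2 < 3 < 4 < 5 < 6 < 7 < 8 < 9. The simplices of K, each written with vertices in increasing order, are:

  0-simplices (9): [1], [2], [3], [4], [5], [6], [7], [8], [9]
  1-simplices (27): (27 of them)
  2-simplices (18): [1,2,3], [1,2,9], [1,3,5], [1,5,7], [1,7,8], [1,8,9], [2,3,4], [2,4,7], [2,6,7], [2,6,9], [3,4,8], [3,5,6], [3,6,8], [4,5,7], [4,5,9], [4,8,9], [5,6,9], [6,7,8]

so the chain groups are C_0 ≅ Z^9, C_1 ≅ Z^27, C_2 ≅ Z^18.

The boundary map ∂_1: C_1 → C_0 sends each edge [p,q] (with p < q) to q − p. For instance
  ∂[1,8] = [8] − [1].
This gives a 9×27 integer matrix of rank 8; reducing to Smith normal form yields diagonal entries (1,1,1,1,1,1,1,1).

The boundary map ∂_2: C_2 → C_1 acts by ∂[p,q,r] = [q,r] − [p,r] + [p,q]. For instance
  ∂[6,7,8] = [7,8] − [6,8] + [6,7],
  ∂[1,2,9] = [2,9] − [1,9] + [1,2].
The 27×18 boundary matrix has rank 17 and Smith normal form diag(1,1,1,1,1,1,1,1,1,1,1,1,1,1,1,1,1).

From H_k ≅ ker(∂_k) / im(∂_{k+1}) we obtain:

  H_1: rank ker ∂_1 − rank ∂_2 = (27 − 8) − 17 = 2, and the invariant factors of ∂_2 are all 1, so H_1 ≅ Z^2.

H_1 ≅ Z^2.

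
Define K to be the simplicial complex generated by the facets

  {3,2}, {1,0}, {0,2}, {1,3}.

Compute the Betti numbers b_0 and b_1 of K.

b_0 = 1, b_1 = 1.

We work with the vertex ordering 0 < 1 < 2 < 3. The simplices of K, each written with vertices in increasing order, are:

  0-simplices (4): [0], [1], [2], [3]
  1-simplices (4): [0,1], [0,2], [1,3], [2,3]

giving chain groups C_0 ≅ Z^4, C_1 ≅ Z^4.

∂_1: C_1 → C_0 is given by ∂[p,q] = [q] − [p]. For instance
  ∂[0,2] = [2] − [0].
The resulting 4×4 matrix has rank 3, and its Smith normal form has invariant factors (1,1,1).

Computing H_k = (kernel of ∂_k) / (image of ∂_{k+1}):

  H_0: rank C_0 − rank ∂_1 = 4 − 3 = 1, and the invariant factors of ∂_1 are all 1, so H_0 = Z.
  H_1: rank ker ∂_1 − rank ∂_2 = (4 − 3) − 0 = 1, and there is no ∂_2, so H_1 = Z.

Hence the Betti numbers are b_0 = 1, b_1 = 1.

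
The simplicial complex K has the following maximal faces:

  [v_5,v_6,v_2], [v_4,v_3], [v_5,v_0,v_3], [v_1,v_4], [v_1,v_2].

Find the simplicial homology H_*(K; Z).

H_0 ≅ Z,  H_1 ≅ Z,  H_2 = 0.

K has 7 vertices, 9 edges, 2 triangles.
rank ∂_0 = 0, rank ∂_1 = 6 ⇒ b_0 = 7 − 0 − 6 = 1; all invariant factors of ∂_1 are 1 so no torsion. So H_0 = Z.
rank ∂_1 = 6, rank ∂_2 = 2 ⇒ b_1 = 9 − 6 − 2 = 1; all invariant factors of ∂_2 are 1 so no torsion. So H_1 = Z.
rank ∂_2 = 2, rank ∂_3 = 0 ⇒ b_2 = 2 − 2 − 0 = 0. So H_2 = 0.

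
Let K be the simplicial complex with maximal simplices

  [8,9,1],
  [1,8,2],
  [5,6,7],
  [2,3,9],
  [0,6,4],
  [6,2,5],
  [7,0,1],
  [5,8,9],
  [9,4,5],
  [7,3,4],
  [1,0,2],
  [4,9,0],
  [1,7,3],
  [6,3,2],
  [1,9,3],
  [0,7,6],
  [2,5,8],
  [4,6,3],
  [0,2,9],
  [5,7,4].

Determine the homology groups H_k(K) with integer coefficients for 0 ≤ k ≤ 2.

Fix the vertex order 0 < 1 < 2 < 3 < 4 < 5 < 6 < 7 < 8 < 9 and write every simplex with vertices in increasing order. Then dim K = 2 and the simplices of K are:

  0-simplices (10): [0], [1], [2], [3], [4], [5], [6], [7], [8], [9]
  1-simplices (30): (30 of them)
  2-simplices (20): (20 of them)

giving chain groups C_0 ≅ Z^10, C_1 ≅ Z^30, C_2 ≅ Z^20.

Boundary ∂_1: C_1 → C_0 sends each edge [p,q] (with p < q) to q − p. For instance
  ∂[0,6] = [6] − [0].
The resulting 10×30 matrix has rank 9, and its Smith normal form has invariant factors (1,1,1,1,1,1,1,1,1).

∂_2: C_2 → C_1 acts by ∂[p,q,r] = [q,r] − [p,r] + [p,q]. For instance
  ∂[2,5,6] = [5,6] − [2,6] + [2,5],
  ∂[0,4,6] = [4,6] − [0,6] + [0,4].
This gives a 30×20 integer matrix of rank 20; reducing to Smith normal form yields diagonal entries (1,1,1,1,1,1,1,1,1,1,1,1,1,1,1,1,1,1,1,2).

Now H_k = ker ∂_k / im ∂_{k+1}, so:

  H_0: rank C_0 − rank ∂_1 = 10 − 9 = 1, and the invariant factors of ∂_1 are all 1, so H_0 = Z.
  H_1: rank ker ∂_1 − rank ∂_2 = (30 − 9) − 20 = 1, and ∂_2 has invariant factor 2 > 1, so H_1 = Z ⊕ Z/2Z.
  H_2: rank ker ∂_2 − rank ∂_3 = (20 − 20) − 0 = 0, and there is no ∂_3, so H_2 = 0.

As a check, the Euler characteristic is 10 − 30 + 20 = 0, which agrees with 1 − 1 + 0 = 0.

H_0 ≅ Z,  H_1 ≅ Z ⊕ Z/2Z,  H_2 = 0.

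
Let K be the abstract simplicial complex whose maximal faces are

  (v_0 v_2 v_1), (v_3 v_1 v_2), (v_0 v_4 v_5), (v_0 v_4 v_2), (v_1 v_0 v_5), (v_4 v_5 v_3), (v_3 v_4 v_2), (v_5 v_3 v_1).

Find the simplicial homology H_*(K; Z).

We work with the vertex ordering v_0 < v_1 < v_2 < v_3 < v_4 < v_5. The simplices of K, each written with vertices in increasing order, are:

  0-simplices (6): [v_0], [v_1], [v_2], [v_3], [v_4], [v_5]
  1-simplices (12): [v_0,v_1], [v_0,v_2], [v_0,v_4], [v_0,v_5], [v_1,v_2], [v_1,v_3], [v_1,v_5], [v_2,v_3], [v_2,v_4], [v_3,v_4], [v_3,v_5], [v_4,v_5]
  2-simplices (8): [v_0,v_1,v_2], [v_0,v_1,v_5], [v_0,v_2,v_4], [v_0,v_4,v_5], [v_1,v_2,v_3], [v_1,v_3,v_5], [v_2,v_3,v_4], [v_3,v_4,v_5]

Hence C_0 ≅ Z^6, C_1 ≅ Z^12, C_2 ≅ Z^8.

The boundary map ∂_1: C_1 → C_0 sends each edge [p,q] (with p < q) to q − p.
As a 6×12 matrix over Z this has rank 5, with invariant factors (1,1,1,1,1).

The boundary map ∂_2: C_2 → C_1 maps a triangle to the signed sum of its edges. For instance
  ∂[v_1,v_3,v_5] = [v_3,v_5] − [v_1,v_5] + [v_1,v_3],
  ∂[v_0,v_1,v_5] = [v_1,v_5] − [v_0,v_5] + [v_0,v_1].
As a 12×8 matrix over Z this has rank 7, with invariant factors (1,1,1,1,1,1,1).

Reading off H_k = ker ∂_k / im ∂_{k+1}:

  H_0: rank C_0 − rank ∂_1 = 6 − 5 = 1, and the invariant factors of ∂_1 are all 1, so H_0 = Z.
  H_1: rank ker ∂_1 − rank ∂_2 = (12 − 5) − 7 = 0, and the invariant factors of ∂_2 are all 1, so H_1 = 0.
  H_2: rank ker ∂_2 − rank ∂_3 = (8 − 7) − 0 = 1, and there is no ∂_3, so H_2 = Z.

(K is a triangulation of the 2-sphere S^2.)

H_0 ≅ Z,  H_1 = 0,  H_2 ≅ Z.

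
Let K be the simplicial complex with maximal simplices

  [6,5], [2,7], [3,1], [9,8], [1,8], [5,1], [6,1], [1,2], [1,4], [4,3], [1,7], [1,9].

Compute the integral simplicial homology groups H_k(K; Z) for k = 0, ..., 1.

K has 9 vertices, 12 edges.
rank ∂_0 = 0, rank ∂_1 = 8 ⇒ b_0 = 9 − 0 − 8 = 1; all invariant factors of ∂_1 are 1 so no torsion. So H_0 ≅ Z.
rank ∂_1 = 8, rank ∂_2 = 0 ⇒ b_1 = 12 − 8 − 0 = 4. So H_1 ≅ Z^4.

H_0 ≅ Z,  H_1 ≅ Z^4.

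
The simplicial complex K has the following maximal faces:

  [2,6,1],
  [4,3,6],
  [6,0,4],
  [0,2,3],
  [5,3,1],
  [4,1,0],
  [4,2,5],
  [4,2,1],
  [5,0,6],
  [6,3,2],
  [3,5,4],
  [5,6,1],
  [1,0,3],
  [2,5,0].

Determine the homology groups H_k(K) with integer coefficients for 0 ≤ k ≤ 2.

Take the total order 0 < 1 < 2 < 3 < 4 < 5 < 6 on the vertex set. Then K (dimension 2) consists of the simplices:

  0-simplices (7): [0], [1], [2], [3], [4], [5], [6]
  1-simplices (21): [0,1], [0,2], [0,3], [0,4], [0,5], [0,6], [1,2], [1,3], [1,4], [1,5], [1,6], [2,3], [2,4], [2,5], [2,6], [3,4], [3,5], [3,6], [4,5], [4,6], [5,6]
  2-simplices (14): [0,1,3], [0,1,4], [0,2,3], [0,2,5], [0,4,6], [0,5,6], [1,2,4], [1,2,6], [1,3,5], [1,5,6], [2,3,6], [2,4,5], [3,4,5], [3,4,6]

giving chain groups C_0 ≅ Z^7, C_1 ≅ Z^21, C_2 ≅ Z^14.

The boundary map ∂_1: C_1 → C_0 sends each edge [p,q] (with p < q) to q − p.
The 7×21 boundary matrix has rank 6 and Smith normal form diag(1,1,1,1,1,1).

∂_2: C_2 → C_1 maps a triangle to the signed sum of its edges. For instance
  ∂[2,4,5] = [4,5] − [2,5] + [2,4],
  ∂[1,5,6] = [5,6] − [1,6] + [1,5].
As a 21×14 matrix over Z this has rank 13, with invariant factors (1,1,1,1,1,1,1,1,1,1,1,1,1).

From H_k ≅ ker(∂_k) / im(∂_{k+1}) we obtain:

  H_0: rank C_0 − rank ∂_1 = 7 − 6 = 1, and the invariant factors of ∂_1 are all 1, so H_0 ≅ Z.
  H_1: rank ker ∂_1 − rank ∂_2 = (21 − 6) − 13 = 2, and the invariant factors of ∂_2 are all 1, so H_1 ≅ Z^2.
  H_2: rank ker ∂_2 − rank ∂_3 = (14 − 13) − 0 = 1, and there is no ∂_3, so H_2 ≅ Z.

H_0 = Z,  H_1 = Z^2,  H_2 = Z.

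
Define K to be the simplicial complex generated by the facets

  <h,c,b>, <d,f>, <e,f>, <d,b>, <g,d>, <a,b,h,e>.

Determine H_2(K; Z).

H_2 = 0.

K has 8 vertices, 12 edges, 5 triangles, 1 3-simplex.
rank ∂_2 = 4, rank ∂_3 = 1 ⇒ b_2 = 5 − 4 − 1 = 0; all invariant factors of ∂_3 are 1 so no torsion. So H_2 = 0.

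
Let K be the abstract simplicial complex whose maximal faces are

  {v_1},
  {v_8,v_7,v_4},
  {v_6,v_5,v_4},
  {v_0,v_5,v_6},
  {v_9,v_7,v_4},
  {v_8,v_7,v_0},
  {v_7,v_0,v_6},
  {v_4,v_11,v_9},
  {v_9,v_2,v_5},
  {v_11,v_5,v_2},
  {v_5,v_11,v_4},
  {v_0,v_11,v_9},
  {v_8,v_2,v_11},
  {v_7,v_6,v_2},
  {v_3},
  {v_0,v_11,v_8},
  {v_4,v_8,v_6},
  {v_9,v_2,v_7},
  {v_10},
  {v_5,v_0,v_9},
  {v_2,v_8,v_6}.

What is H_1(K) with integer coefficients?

H_1 ≅ Z ⊕ Z_2.

K has 12 vertices, 27 edges, 18 triangles.
rank ∂_1 = 8, rank ∂_2 = 18 ⇒ b_1 = 27 − 8 − 18 = 1; ∂_2 has invariant factor(s) [2] giving torsion. So H_1 ≅ Z ⊕ Z_2.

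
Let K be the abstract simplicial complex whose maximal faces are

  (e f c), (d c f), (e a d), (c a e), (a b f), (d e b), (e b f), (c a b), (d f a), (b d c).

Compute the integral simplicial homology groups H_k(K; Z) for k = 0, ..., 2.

Take the total order a < b < c < d < e < f on the vertex set. Then K (dimension 2) consists of the simplices:

  0-simplices (6): a, b, c, d, e, f
  1-simplices (15): ab, ac, ad, ae, af, bc, bd, be, bf, cd, ce, cf, de, df, ef
  2-simplices (10): abc, abf, ace, ade, adf, bcd, bde, bef, cdf, cef

so the chain groups are C_0 ≅ Z^6, C_1 ≅ Z^15, C_2 ≅ Z^10.

Boundary ∂_1: C_1 → C_0 is given by ∂[p,q] = [q] − [p].
The resulting 6×15 matrix has rank 5, and its Smith normal form has invariant factors (1,1,1,1,1).

Boundary ∂_2: C_2 → C_1 acts by ∂[p,q,r] = [q,r] − [p,r] + [p,q]. For instance
  ∂bef = ef − bf + be,
  ∂bde = de − be + bd.
The 15×10 boundary matrix has rank 10 and Smith normal form diag(1,1,1,1,1,1,1,1,1,2).

Reading off H_k = ker ∂_k / im ∂_{k+1}:

  H_0: rank C_0 − rank ∂_1 = 6 − 5 = 1, and the invariant factors of ∂_1 are all 1, so H_0 ≅ Z.
  H_1: rank ker ∂_1 − rank ∂_2 = (15 − 5) − 10 = 0, and ∂_2 has invariant factor 2 > 1, so H_1 ≅ Z/2Z.
  H_2: rank ker ∂_2 − rank ∂_3 = (10 − 10) − 0 = 0, and there is no ∂_3, so H_2 ≅ 0.

H_0 ≅ Z,  H_1 ≅ Z/2Z,  H_2 = 0.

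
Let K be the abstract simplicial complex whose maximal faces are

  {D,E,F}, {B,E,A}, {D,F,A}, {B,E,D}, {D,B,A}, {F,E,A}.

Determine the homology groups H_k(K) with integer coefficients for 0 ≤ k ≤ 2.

Order the vertices as A < B < D < E < F. Listing each simplex with vertices in this order, K has dimension 2 with simplices:

  0-simplices (5): A, B, D, E, F
  1-simplices (9): AB, AD, AE, AF, BD, BE, DE, DF, EF
  2-simplices (6): ABD, ABE, ADF, AEF, BDE, DEF

giving chain groups C_0 ≅ Z^5, C_1 ≅ Z^9, C_2 ≅ Z^6.

Boundary ∂_1: C_1 → C_0 is given by ∂[p,q] = [q] − [p].
The resulting 5×9 matrix has rank 4, and its Smith normal form has invariant factors (1,1,1,1).

The boundary map ∂_2: C_2 → C_1 sends each 2-simplex [p,q,r] to [q,r] − [p,r] + [p,q]. For instance
  ∂ABD = BD − AD + AB,
  ∂DEF = EF − DF + DE.
This gives a 9×6 integer matrix of rank 5; reducing to Smith normal form yields diagonal entries (1,1,1,1,1).

Now H_k = ker ∂_k / im ∂_{k+1}, so:

  H_0: rank C_0 − rank ∂_1 = 5 − 4 = 1, and the invariant factors of ∂_1 are all 1, so H_0 ≅ Z.
  H_1: rank ker ∂_1 − rank ∂_2 = (9 − 4) − 5 = 0, and the invariant factors of ∂_2 are all 1, so H_1 ≅ 0.
  H_2: rank ker ∂_2 − rank ∂_3 = (6 − 5) − 0 = 1, and there is no ∂_3, so H_2 ≅ Z.

As a check, the Euler characteristic is 5 − 9 + 6 = 2, which agrees with 1 − 0 + 1 = 2.

H_0 = Z,  H_1 = 0,  H_2 = Z.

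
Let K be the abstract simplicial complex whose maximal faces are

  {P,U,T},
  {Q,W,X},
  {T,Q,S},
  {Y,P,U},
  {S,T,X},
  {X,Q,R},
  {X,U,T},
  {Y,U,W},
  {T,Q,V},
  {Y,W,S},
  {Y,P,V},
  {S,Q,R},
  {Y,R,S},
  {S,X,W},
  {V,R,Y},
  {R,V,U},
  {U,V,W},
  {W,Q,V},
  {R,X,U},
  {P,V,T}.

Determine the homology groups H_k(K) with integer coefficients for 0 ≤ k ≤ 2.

H_0 = Z,  H_1 = Z ⊕ Z/2,  H_2 = 0.

Fix the vertex order P < Q < R < S < T < U < V < W < X < Y and write every simplex with vertices in increasing order. Then dim K = 2 and the simplices of K are:

  0-simplices (10): P, Q, R, S, T, U, V, W, X, Y
  1-simplices (30): PT, PU, PV, PY, QR, QS, QT, QV, QW, QX, RS, RU, RV, RX, RY, ST, SW, SX, SY, TU, TV, TX, UV, UW, UX, UY, VW, VY, WX, WY
  2-simplices (20): PTU, PTV, PUY, PVY, QRS, QRX, QST, QTV, QVW, QWX, RSY, RUV, RUX, RVY, STX, SWX, SWY, TUX, UVW, UWY

Hence C_0 ≅ Z^10, C_1 ≅ Z^30, C_2 ≅ Z^20.

∂_1: C_1 → C_0 maps an edge to its endpoints' difference, ∂[p,q] = q − p. For instance
  ∂RV = V − R.
The 10×30 boundary matrix has rank 9 and Smith normal form diag(1,1,1,1,1,1,1,1,1).

The boundary map ∂_2: C_2 → C_1 acts by ∂[p,q,r] = [q,r] − [p,r] + [p,q]. For instance
  ∂RVY = VY − RY + RV,
  ∂UWY = WY − UY + UW.
This gives a 30×20 integer matrix of rank 20; reducing to Smith normal form yields diagonal entries (1,1,1,1,1,1,1,1,1,1,1,1,1,1,1,1,1,1,1,2).

Now H_k = ker ∂_k / im ∂_{k+1}, so:

  H_0: rank C_0 − rank ∂_1 = 10 − 9 = 1, and the invariant factors of ∂_1 are all 1, so H_0 = Z.
  H_1: rank ker ∂_1 − rank ∂_2 = (30 − 9) − 20 = 1, and ∂_2 has invariant factor 2 > 1, so H_1 = Z ⊕ Z/2.
  H_2: rank ker ∂_2 − rank ∂_3 = (20 − 20) − 0 = 0, and there is no ∂_3, so H_2 = 0.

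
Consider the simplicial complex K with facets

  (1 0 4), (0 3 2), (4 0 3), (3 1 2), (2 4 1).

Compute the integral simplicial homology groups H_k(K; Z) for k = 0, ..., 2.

H_0 ≅ Z,  H_1 ≅ Z,  H_2 = 0.

We work with the vertex ordering 0 < 1 < 2 < 3 < 4. The simplices of K, each written with vertices in increasing order, are:

  0-simplices (5): [0], [1], [2], [3], [4]
  1-simplices (10): [0,1], [0,2], [0,3], [0,4], [1,2], [1,3], [1,4], [2,3], [2,4], [3,4]
  2-simplices (5): [0,1,4], [0,2,3], [0,3,4], [1,2,3], [1,2,4]

giving chain groups C_0 ≅ Z^5, C_1 ≅ Z^10, C_2 ≅ Z^5.

The boundary map ∂_1: C_1 → C_0 maps an edge to its endpoints' difference, ∂[p,q] = q − p.
This gives a 5×10 integer matrix of rank 4; reducing to Smith normal form yields diagonal entries (1,1,1,1).

Boundary ∂_2: C_2 → C_1 maps a triangle to the signed sum of its edges. For instance
  ∂[1,2,3] = [2,3] − [1,3] + [1,2],
  ∂[1,2,4] = [2,4] − [1,4] + [1,2].
This gives a 10×5 integer matrix of rank 5; reducing to Smith normal form yields diagonal entries (1,1,1,1,1).

Now H_k = ker ∂_k / im ∂_{k+1}, so:

  H_0: rank C_0 − rank ∂_1 = 5 − 4 = 1, and the invariant factors of ∂_1 are all 1, so H_0 = Z.
  H_1: rank ker ∂_1 − rank ∂_2 = (10 − 4) − 5 = 1, and the invariant factors of ∂_2 are all 1, so H_1 = Z.
  H_2: rank ker ∂_2 − rank ∂_3 = (5 − 5) − 0 = 0, and there is no ∂_3, so H_2 = 0.

As a check, the Euler characteristic is 5 − 10 + 5 = 0, which agrees with 1 − 1 + 0 = 0.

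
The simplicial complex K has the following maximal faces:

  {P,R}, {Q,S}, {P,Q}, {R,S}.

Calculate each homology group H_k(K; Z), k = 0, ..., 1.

We work with the vertex ordering P < Q < R < S. The simplices of K, each written with vertices in increasing order, are:

  0-simplices (4): P, Q, R, S
  1-simplices (4): PQ, PR, QS, RS

so the chain groups are C_0 ≅ Z^4, C_1 ≅ Z^4.

∂_1: C_1 → C_0 is given by ∂[p,q] = [q] − [p]. For instance
  ∂PR = R − P.
The resulting 4×4 matrix has rank 3, and its Smith normal form has invariant factors (1,1,1).

Now H_k = ker ∂_k / im ∂_{k+1}, so:

  H_0: rank C_0 − rank ∂_1 = 4 − 3 = 1, and the invariant factors of ∂_1 are all 1, so H_0 = Z.
  H_1: rank ker ∂_1 − rank ∂_2 = (4 − 3) − 0 = 1, and there is no ∂_2, so H_1 = Z.

As a check, the Euler characteristic is 4 − 4 = 0, which agrees with 1 − 1 = 0.

H_0 = Z,  H_1 = Z.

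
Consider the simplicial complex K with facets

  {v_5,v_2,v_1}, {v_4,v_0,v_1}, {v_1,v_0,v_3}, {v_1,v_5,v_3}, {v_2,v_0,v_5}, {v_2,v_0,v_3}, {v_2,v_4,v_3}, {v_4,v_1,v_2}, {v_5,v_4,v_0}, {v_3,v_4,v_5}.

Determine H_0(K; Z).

H_0 = Z.

Fix the vertex order v_0 < v_1 < v_2 < v_3 < v_4 < v_5 and write every simplex with vertices in increasing order. Then dim K = 2 and the simplices of K are:

  0-simplices (6): [v_0], [v_1], [v_2], [v_3], [v_4], [v_5]
  1-simplices (15): (15 of them)
  2-simplices (10): [v_0,v_1,v_3], [v_0,v_1,v_4], [v_0,v_2,v_3], [v_0,v_2,v_5], [v_0,v_4,v_5], [v_1,v_2,v_4], [v_1,v_2,v_5], [v_1,v_3,v_5], [v_2,v_3,v_4], [v_3,v_4,v_5]

giving chain groups C_0 ≅ Z^6, C_1 ≅ Z^15, C_2 ≅ Z^10.

Boundary ∂_1: C_1 → C_0 sends each edge [p,q] (with p < q) to q − p.
This gives a 6×15 integer matrix of rank 5; reducing to Smith normal form yields diagonal entries (1,1,1,1,1).

∂_2: C_2 → C_1 maps a triangle to the signed sum of its edges. For instance
  ∂[v_0,v_2,v_3] = [v_2,v_3] − [v_0,v_3] + [v_0,v_2],
  ∂[v_0,v_4,v_5] = [v_4,v_5] − [v_0,v_5] + [v_0,v_4].
This gives a 15×10 integer matrix of rank 10; reducing to Smith normal form yields diagonal entries (1,1,1,1,1,1,1,1,1,2).

From H_k ≅ ker(∂_k) / im(∂_{k+1}) we obtain:

  H_0: rank C_0 − rank ∂_1 = 6 − 5 = 1, and the invariant factors of ∂_1 are all 1, so H_0 ≅ Z.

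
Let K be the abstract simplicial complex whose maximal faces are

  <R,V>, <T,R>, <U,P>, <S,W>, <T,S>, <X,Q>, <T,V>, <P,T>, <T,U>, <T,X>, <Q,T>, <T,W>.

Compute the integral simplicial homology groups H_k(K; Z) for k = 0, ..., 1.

H_0 ≅ Z,  H_1 ≅ Z^4.

Take the total order P < Q < R < S < T < U < V < W < X on the vertex set. Then K (dimension 1) consists of the simplices:

  0-simplices (9): P, Q, R, S, T, U, V, W, X
  1-simplices (12): PT, PU, QT, QX, RT, RV, ST, SW, TU, TV, TW, TX

so the chain groups are C_0 ≅ Z^9, C_1 ≅ Z^12.

∂_1: C_1 → C_0 sends each edge [p,q] (with p < q) to q − p.
As a 9×12 matrix over Z this has rank 8, with invariant factors (1,1,1,1,1,1,1,1).

Now H_k = ker ∂_k / im ∂_{k+1}, so:

  H_0: rank C_0 − rank ∂_1 = 9 − 8 = 1, and the invariant factors of ∂_1 are all 1, so H_0 = Z.
  H_1: rank ker ∂_1 − rank ∂_2 = (12 − 8) − 0 = 4, and there is no ∂_2, so H_1 = Z^4.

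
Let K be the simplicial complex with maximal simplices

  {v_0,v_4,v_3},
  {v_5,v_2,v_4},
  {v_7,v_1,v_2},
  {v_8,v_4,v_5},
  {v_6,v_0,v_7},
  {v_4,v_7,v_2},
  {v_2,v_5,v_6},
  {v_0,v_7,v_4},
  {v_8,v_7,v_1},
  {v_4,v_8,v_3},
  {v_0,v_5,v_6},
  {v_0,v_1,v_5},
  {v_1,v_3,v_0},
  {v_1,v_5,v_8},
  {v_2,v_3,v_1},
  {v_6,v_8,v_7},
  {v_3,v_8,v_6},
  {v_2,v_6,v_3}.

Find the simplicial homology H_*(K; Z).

H_0 = Z,  H_1 = Z^2,  H_2 = Z.

K has 9 vertices, 27 edges, 18 triangles.
rank ∂_0 = 0, rank ∂_1 = 8 ⇒ b_0 = 9 − 0 − 8 = 1; all invariant factors of ∂_1 are 1 so no torsion. So H_0 ≅ Z.
rank ∂_1 = 8, rank ∂_2 = 17 ⇒ b_1 = 27 − 8 − 17 = 2; all invariant factors of ∂_2 are 1 so no torsion. So H_1 ≅ Z^2.
rank ∂_2 = 17, rank ∂_3 = 0 ⇒ b_2 = 18 − 17 − 0 = 1. So H_2 ≅ Z.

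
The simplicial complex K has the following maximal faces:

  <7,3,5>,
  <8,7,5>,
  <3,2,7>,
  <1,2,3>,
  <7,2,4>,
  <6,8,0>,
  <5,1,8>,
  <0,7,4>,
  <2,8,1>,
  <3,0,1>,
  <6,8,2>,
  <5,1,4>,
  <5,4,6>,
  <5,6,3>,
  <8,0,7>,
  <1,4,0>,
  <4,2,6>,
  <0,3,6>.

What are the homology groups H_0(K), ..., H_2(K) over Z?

Take the total order 0 < 1 < 2 < 3 < 4 < 5 < 6 < 7 < 8 on the vertex set. Then K (dimension 2) consists of the simplices:

  0-simplices (9): [0], [1], [2], [3], [4], [5], [6], [7], [8]
  1-simplices (27): (27 of them)
  2-simplices (18): [0,1,3], [0,1,4], [0,3,6], [0,4,7], [0,6,8], [0,7,8], [1,2,3], [1,2,8], [1,4,5], [1,5,8], [2,3,7], [2,4,6], [2,4,7], [2,6,8], [3,5,6], [3,5,7], [4,5,6], [5,7,8]

so the chain groups are C_0 ≅ Z^9, C_1 ≅ Z^27, C_2 ≅ Z^18.

∂_1: C_1 → C_0 sends each edge [p,q] (with p < q) to q − p.
The 9×27 boundary matrix has rank 8 and Smith normal form diag(1,1,1,1,1,1,1,1).

The boundary map ∂_2: C_2 → C_1 acts by ∂[p,q,r] = [q,r] − [p,r] + [p,q]. For instance
  ∂[1,4,5] = [4,5] − [1,5] + [1,4],
  ∂[0,1,3] = [1,3] − [0,3] + [0,1].
The 27×18 boundary matrix has rank 17 and Smith normal form diag(1,1,1,1,1,1,1,1,1,1,1,1,1,1,1,1,1).

Reading off H_k = ker ∂_k / im ∂_{k+1}:

  H_0: rank C_0 − rank ∂_1 = 9 − 8 = 1, and the invariant factors of ∂_1 are all 1, so H_0 ≅ Z.
  H_1: rank ker ∂_1 − rank ∂_2 = (27 − 8) − 17 = 2, and the invariant factors of ∂_2 are all 1, so H_1 ≅ Z^2.
  H_2: rank ker ∂_2 − rank ∂_3 = (18 − 17) − 0 = 1, and there is no ∂_3, so H_2 ≅ Z.

H_0 = Z,  H_1 = Z^2,  H_2 = Z.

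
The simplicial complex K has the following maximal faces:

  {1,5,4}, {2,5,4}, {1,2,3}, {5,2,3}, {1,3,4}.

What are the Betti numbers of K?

b_0 = 1, b_1 = 1, b_2 = 0.

Fix the vertex order 1 < 2 < 3 < 4 < 5 and write every simplex with vertices in increasing order. Then dim K = 2 and the simplices of K are:

  0-simplices (5): [1], [2], [3], [4], [5]
  1-simplices (10): [1,2], [1,3], [1,4], [1,5], [2,3], [2,4], [2,5], [3,4], [3,5], [4,5]
  2-simplices (5): [1,2,3], [1,3,4], [1,4,5], [2,3,5], [2,4,5]

so the chain groups are C_0 ≅ Z^5, C_1 ≅ Z^10, C_2 ≅ Z^5.

Boundary ∂_1: C_1 → C_0 sends each edge [p,q] (with p < q) to q − p. For instance
  ∂[2,3] = [3] − [2].
The resulting 5×10 matrix has rank 4, and its Smith normal form has invariant factors (1,1,1,1).

The boundary map ∂_2: C_2 → C_1 sends each 2-simplex [p,q,r] to [q,r] − [p,r] + [p,q]. For instance
  ∂[1,3,4] = [3,4] − [1,4] + [1,3],
  ∂[1,4,5] = [4,5] − [1,5] + [1,4].
The resulting 10×5 matrix has rank 5, and its Smith normal form has invariant factors (1,1,1,1,1).

Reading off H_k = ker ∂_k / im ∂_{k+1}:

  H_0: rank C_0 − rank ∂_1 = 5 − 4 = 1, and the invariant factors of ∂_1 are all 1, so H_0 ≅ Z.
  H_1: rank ker ∂_1 − rank ∂_2 = (10 − 4) − 5 = 1, and the invariant factors of ∂_2 are all 1, so H_1 ≅ Z.
  H_2: rank ker ∂_2 − rank ∂_3 = (5 − 5) − 0 = 0, and there is no ∂_3, so H_2 ≅ 0.

(K is a triangulation of the Möbius band.)

Hence the Betti numbers are b_0 = 1, b_1 = 1, b_2 = 0.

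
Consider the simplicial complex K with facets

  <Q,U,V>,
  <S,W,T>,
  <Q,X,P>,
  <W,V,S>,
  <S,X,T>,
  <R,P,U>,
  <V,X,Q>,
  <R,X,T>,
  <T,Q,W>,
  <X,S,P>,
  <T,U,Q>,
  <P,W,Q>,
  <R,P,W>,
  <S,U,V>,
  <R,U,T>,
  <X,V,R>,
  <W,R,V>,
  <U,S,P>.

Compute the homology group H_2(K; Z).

Order the vertices as P < Q < R < S < T < U < V < W < X. Listing each simplex with vertices in this order, K has dimension 2 with simplices:

  0-simplices (9): P, Q, R, S, T, U, V, W, X
  1-simplices (27): PQ, PR, PS, PU, PW, PX, QT, QU, QV, QW, QX, RT, RU, RV, RW, RX, ST, SU, SV, SW, SX, TU, TW, TX, UV, VW, VX
  2-simplices (18): PQW, PQX, PRU, PRW, PSU, PSX, QTU, QTW, QUV, QVX, RTU, RTX, RVW, RVX, STW, STX, SUV, SVW

giving chain groups C_0 ≅ Z^9, C_1 ≅ Z^27, C_2 ≅ Z^18.

The boundary map ∂_1: C_1 → C_0 sends each edge [p,q] (with p < q) to q − p.
The 9×27 boundary matrix has rank 8 and Smith normal form diag(1,1,1,1,1,1,1,1).

The boundary map ∂_2: C_2 → C_1 acts by ∂[p,q,r] = [q,r] − [p,r] + [p,q]. For instance
  ∂RVW = VW − RW + RV,
  ∂STX = TX − SX + ST.
As a 27×18 matrix over Z this has rank 17, with invariant factors (1,1,1,1,1,1,1,1,1,1,1,1,1,1,1,1,1).

Computing H_k = (kernel of ∂_k) / (image of ∂_{k+1}):

  H_2: rank ker ∂_2 − rank ∂_3 = (18 − 17) − 0 = 1, and there is no ∂_3, so H_2 ≅ Z.

H_2 ≅ Z.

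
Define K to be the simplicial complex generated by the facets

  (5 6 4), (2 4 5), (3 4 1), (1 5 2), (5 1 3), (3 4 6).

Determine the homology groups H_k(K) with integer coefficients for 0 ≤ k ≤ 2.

K has 6 vertices, 12 edges, 6 triangles.
rank ∂_0 = 0, rank ∂_1 = 5 ⇒ b_0 = 6 − 0 − 5 = 1; all invariant factors of ∂_1 are 1 so no torsion. So H_0 = Z.
rank ∂_1 = 5, rank ∂_2 = 6 ⇒ b_1 = 12 − 5 − 6 = 1; all invariant factors of ∂_2 are 1 so no torsion. So H_1 = Z.
rank ∂_2 = 6, rank ∂_3 = 0 ⇒ b_2 = 6 − 6 − 0 = 0. So H_2 = 0.

H_0 = Z,  H_1 = Z,  H_2 = 0.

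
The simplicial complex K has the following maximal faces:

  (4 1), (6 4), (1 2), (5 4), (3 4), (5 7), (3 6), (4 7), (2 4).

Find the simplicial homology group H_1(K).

Take the total order 1 < 2 < 3 < 4 < 5 < 6 < 7 on the vertex set. Then K (dimension 1) consists of the simplices:

  0-simplices (7): [1], [2], [3], [4], [5], [6], [7]
  1-simplices (9): [1,2], [1,4], [2,4], [3,4], [3,6], [4,5], [4,6], [4,7], [5,7]

so the chain groups are C_0 ≅ Z^7, C_1 ≅ Z^9.

The boundary map ∂_1: C_1 → C_0 maps an edge to its endpoints' difference, ∂[p,q] = q − p.
The resulting 7×9 matrix has rank 6, and its Smith normal form has invariant factors (1,1,1,1,1,1).

From H_k ≅ ker(∂_k) / im(∂_{k+1}) we obtain:

  H_1: rank ker ∂_1 − rank ∂_2 = (9 − 6) − 0 = 3, and there is no ∂_2, so H_1 ≅ Z^3.

H_1 ≅ Z^3.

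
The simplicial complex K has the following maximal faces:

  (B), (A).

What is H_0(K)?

H_0 ≅ Z^2.

We work with the vertex ordering A < B. The simplices of K, each written with vertices in increasing order, are:

  0-simplices (2): A, B

giving chain groups C_0 ≅ Z^2.

Reading off H_k = ker ∂_k / im ∂_{k+1}:

  H_0: rank C_0 − rank ∂_1 = 2 − 0 = 2, and there is no ∂_1, so H_0 = Z^2.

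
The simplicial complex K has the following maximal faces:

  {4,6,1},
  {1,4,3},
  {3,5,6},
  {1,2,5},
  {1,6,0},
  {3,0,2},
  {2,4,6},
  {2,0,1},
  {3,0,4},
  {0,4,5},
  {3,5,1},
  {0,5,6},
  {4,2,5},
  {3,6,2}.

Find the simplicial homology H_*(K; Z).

H_0 ≅ Z,  H_1 ≅ Z^2,  H_2 ≅ Z.

K has 7 vertices, 21 edges, 14 triangles.
rank ∂_0 = 0, rank ∂_1 = 6 ⇒ b_0 = 7 − 0 − 6 = 1; all invariant factors of ∂_1 are 1 so no torsion. So H_0 ≅ Z.
rank ∂_1 = 6, rank ∂_2 = 13 ⇒ b_1 = 21 − 6 − 13 = 2; all invariant factors of ∂_2 are 1 so no torsion. So H_1 ≅ Z^2.
rank ∂_2 = 13, rank ∂_3 = 0 ⇒ b_2 = 14 − 13 − 0 = 1. So H_2 ≅ Z.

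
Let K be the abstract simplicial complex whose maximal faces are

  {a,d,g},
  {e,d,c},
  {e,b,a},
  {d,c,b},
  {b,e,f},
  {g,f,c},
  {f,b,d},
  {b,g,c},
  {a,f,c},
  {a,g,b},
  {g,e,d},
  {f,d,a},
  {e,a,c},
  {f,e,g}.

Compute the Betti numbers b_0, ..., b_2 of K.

b_0 = 1, b_1 = 2, b_2 = 1.

K has 7 vertices, 21 edges, 14 triangles.
rank ∂_0 = 0, rank ∂_1 = 6 ⇒ b_0 = 7 − 0 − 6 = 1; all invariant factors of ∂_1 are 1 so no torsion. So H_0 ≅ Z.
rank ∂_1 = 6, rank ∂_2 = 13 ⇒ b_1 = 21 − 6 − 13 = 2; all invariant factors of ∂_2 are 1 so no torsion. So H_1 ≅ Z^2.
rank ∂_2 = 13, rank ∂_3 = 0 ⇒ b_2 = 14 − 13 − 0 = 1. So H_2 ≅ Z.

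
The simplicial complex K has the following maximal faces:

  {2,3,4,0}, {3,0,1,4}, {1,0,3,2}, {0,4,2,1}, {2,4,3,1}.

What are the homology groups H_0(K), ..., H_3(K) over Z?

H_0 ≅ Z,  H_1 = 0,  H_2 = 0,  H_3 ≅ Z.

Fix the vertex order 0 < 1 < 2 < 3 < 4 and write every simplex with vertices in increasing order. Then dim K = 3 and the simplices of K are:

  0-simplices (5): [0], [1], [2], [3], [4]
  1-simplices (10): [0,1], [0,2], [0,3], [0,4], [1,2], [1,3], [1,4], [2,3], [2,4], [3,4]
  2-simplices (10): [0,1,2], [0,1,3], [0,1,4], [0,2,3], [0,2,4], [0,3,4], [1,2,3], [1,2,4], [1,3,4], [2,3,4]
  3-simplices (5): [0,1,2,3], [0,1,2,4], [0,1,3,4], [0,2,3,4], [1,2,3,4]

Hence C_0 ≅ Z^5, C_1 ≅ Z^10, C_2 ≅ Z^10, C_3 ≅ Z^5.

Boundary ∂_1: C_1 → C_0 is given by ∂[p,q] = [q] − [p]. For instance
  ∂[0,1] = [1] − [0].
The resulting 5×10 matrix has rank 4, and its Smith normal form has invariant factors (1,1,1,1).

∂_2: C_2 → C_1 acts by ∂[p,q,r] = [q,r] − [p,r] + [p,q]. For instance
  ∂[1,3,4] = [3,4] − [1,4] + [1,3],
  ∂[0,2,3] = [2,3] − [0,3] + [0,2].
As a 10×10 matrix over Z this has rank 6, with invariant factors (1,1,1,1,1,1).

Boundary ∂_3: C_3 → C_2 sends each 3-simplex σ to the alternating sum Σ_i (−1)^i (σ with its i-th vertex removed). For instance
  ∂[0,1,2,3] = [1,2,3] − [0,2,3] + [0,1,3] − [0,1,2],
  ∂[0,2,3,4] = [2,3,4] − [0,3,4] + [0,2,4] − [0,2,3].
The 10×5 boundary matrix has rank 4 and Smith normal form diag(1,1,1,1).

Reading off H_k = ker ∂_k / im ∂_{k+1}:

  H_0: rank C_0 − rank ∂_1 = 5 − 4 = 1, and the invariant factors of ∂_1 are all 1, so H_0 ≅ Z.
  H_1: rank ker ∂_1 − rank ∂_2 = (10 − 4) − 6 = 0, and the invariant factors of ∂_2 are all 1, so H_1 ≅ 0.
  H_2: rank ker ∂_2 − rank ∂_3 = (10 − 6) − 4 = 0, and the invariant factors of ∂_3 are all 1, so H_2 ≅ 0.
  H_3: rank ker ∂_3 − rank ∂_4 = (5 − 4) − 0 = 1, and there is no ∂_4, so H_3 ≅ Z.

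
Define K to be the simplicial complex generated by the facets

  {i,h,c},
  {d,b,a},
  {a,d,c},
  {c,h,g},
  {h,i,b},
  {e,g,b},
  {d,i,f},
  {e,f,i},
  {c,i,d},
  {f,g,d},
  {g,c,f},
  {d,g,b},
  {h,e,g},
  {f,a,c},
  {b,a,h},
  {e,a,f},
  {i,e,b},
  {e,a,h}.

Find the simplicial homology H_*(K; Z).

H_0 = Z,  H_1 = Z ⊕ Z_2,  H_2 = 0.

We work with the vertex ordering a < b < c < d < e < f < g < h < i. The simplices of K, each written with vertices in increasing order, are:

  0-simplices (9): a, b, c, d, e, f, g, h, i
  1-simplices (27): ab, ac, ad, ae, af, ah, bd, be, bg, bh, bi, cd, cf, cg, ch, ci, df, dg, di, ef, eg, eh, ei, fg, fi, gh, hi
  2-simplices (18): abd, abh, acd, acf, aef, aeh, bdg, beg, bei, bhi, cdi, cfg, cgh, chi, dfg, dfi, efi, egh

so the chain groups are C_0 ≅ Z^9, C_1 ≅ Z^27, C_2 ≅ Z^18.

∂_1: C_1 → C_0 maps an edge to its endpoints' difference, ∂[p,q] = q − p. For instance
  ∂bg = g − b.
The resulting 9×27 matrix has rank 8, and its Smith normal form has invariant factors (1,1,1,1,1,1,1,1).

Boundary ∂_2: C_2 → C_1 sends each 2-simplex [p,q,r] to [q,r] − [p,r] + [p,q]. For instance
  ∂cgh = gh − ch + cg,
  ∂egh = gh − eh + eg.
The 27×18 boundary matrix has rank 18 and Smith normal form diag(1,1,1,1,1,1,1,1,1,1,1,1,1,1,1,1,1,2).

Computing H_k = (kernel of ∂_k) / (image of ∂_{k+1}):

  H_0: rank C_0 − rank ∂_1 = 9 − 8 = 1, and the invariant factors of ∂_1 are all 1, so H_0 = Z.
  H_1: rank ker ∂_1 − rank ∂_2 = (27 − 8) − 18 = 1, and ∂_2 has invariant factor 2 > 1, so H_1 = Z ⊕ Z_2.
  H_2: rank ker ∂_2 − rank ∂_3 = (18 − 18) − 0 = 0, and there is no ∂_3, so H_2 = 0.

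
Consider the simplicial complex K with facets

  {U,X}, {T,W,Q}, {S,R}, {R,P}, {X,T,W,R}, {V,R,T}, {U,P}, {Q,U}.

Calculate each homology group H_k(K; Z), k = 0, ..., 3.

H_0 = Z,  H_1 = Z^2,  H_2 = 0,  H_3 = 0.

K has 9 vertices, 15 edges, 6 triangles, 1 3-simplex.
rank ∂_0 = 0, rank ∂_1 = 8 ⇒ b_0 = 9 − 0 − 8 = 1; all invariant factors of ∂_1 are 1 so no torsion. So H_0 ≅ Z.
rank ∂_1 = 8, rank ∂_2 = 5 ⇒ b_1 = 15 − 8 − 5 = 2; all invariant factors of ∂_2 are 1 so no torsion. So H_1 ≅ Z^2.
rank ∂_2 = 5, rank ∂_3 = 1 ⇒ b_2 = 6 − 5 − 1 = 0; all invariant factors of ∂_3 are 1 so no torsion. So H_2 ≅ 0.
rank ∂_3 = 1, rank ∂_4 = 0 ⇒ b_3 = 1 − 1 − 0 = 0. So H_3 ≅ 0.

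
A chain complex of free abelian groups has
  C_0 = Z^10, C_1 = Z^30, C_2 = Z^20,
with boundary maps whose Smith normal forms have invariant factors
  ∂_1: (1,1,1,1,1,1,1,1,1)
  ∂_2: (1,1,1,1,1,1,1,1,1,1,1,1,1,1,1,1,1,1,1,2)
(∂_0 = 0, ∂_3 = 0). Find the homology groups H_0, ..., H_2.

H_0 ≅ Z,  H_1 ≅ Z ⊕ Z/2,  H_2 = 0.

H_0: b_0 = 10 − 0 − 9 = 1; torsion from ∂_1 factors > 1: none. So H_0 ≅ Z.
H_1: b_1 = 30 − 9 − 20 = 1; torsion from ∂_2 factors > 1: [2]. So H_1 ≅ Z ⊕ Z/2.
H_2: b_2 = 20 − 20 − 0 = 0; torsion from ∂_3 factors > 1: none. So H_2 ≅ 0.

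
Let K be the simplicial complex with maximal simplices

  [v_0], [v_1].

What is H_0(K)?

H_0 ≅ Z^2.

We work with the vertex ordering v_0 < v_1. The simplices of K, each written with vertices in increasing order, are:

  0-simplices (2): [v_0], [v_1]

Hence C_0 ≅ Z^2.

Computing H_k = (kernel of ∂_k) / (image of ∂_{k+1}):

  H_0: rank C_0 − rank ∂_1 = 2 − 0 = 2, and there is no ∂_1, so H_0 ≅ Z^2.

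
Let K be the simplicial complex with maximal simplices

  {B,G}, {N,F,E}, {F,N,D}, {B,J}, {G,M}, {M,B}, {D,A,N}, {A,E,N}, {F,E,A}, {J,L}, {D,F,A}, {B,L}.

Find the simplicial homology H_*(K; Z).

H_0 = Z^2,  H_1 = Z^2,  H_2 = Z.

We work with the vertex ordering A < B < D < E < F < G < J < L < M < N. The simplices of K, each written with vertices in increasing order, are:

  0-simplices (10): A, B, D, E, F, G, J, L, M, N
  1-simplices (15): AD, AE, AF, AN, BG, BJ, BL, BM, DF, DN, EF, EN, FN, GM, JL
  2-simplices (6): ADF, ADN, AEF, AEN, DFN, EFN

Hence C_0 ≅ Z^10, C_1 ≅ Z^15, C_2 ≅ Z^6.

∂_1: C_1 → C_0 sends each edge [p,q] (with p < q) to q − p.
The 10×15 boundary matrix has rank 8 and Smith normal form diag(1,1,1,1,1,1,1,1).

∂_2: C_2 → C_1 sends each 2-simplex [p,q,r] to [q,r] − [p,r] + [p,q]. For instance
  ∂AEN = EN − AN + AE,
  ∂DFN = FN − DN + DF.
This gives a 15×6 integer matrix of rank 5; reducing to Smith normal form yields diagonal entries (1,1,1,1,1).

Now H_k = ker ∂_k / im ∂_{k+1}, so:

  H_0: rank C_0 − rank ∂_1 = 10 − 8 = 2, and the invariant factors of ∂_1 are all 1, so H_0 = Z^2.
  H_1: rank ker ∂_1 − rank ∂_2 = (15 − 8) − 5 = 2, and the invariant factors of ∂_2 are all 1, so H_1 = Z^2.
  H_2: rank ker ∂_2 − rank ∂_3 = (6 − 5) − 0 = 1, and there is no ∂_3, so H_2 = Z.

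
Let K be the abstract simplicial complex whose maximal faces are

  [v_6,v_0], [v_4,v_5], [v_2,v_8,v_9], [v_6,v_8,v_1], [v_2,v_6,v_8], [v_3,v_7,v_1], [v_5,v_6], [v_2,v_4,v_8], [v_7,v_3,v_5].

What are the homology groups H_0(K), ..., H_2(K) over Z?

K has 10 vertices, 17 edges, 6 triangles.
rank ∂_0 = 0, rank ∂_1 = 9 ⇒ b_0 = 10 − 0 − 9 = 1; all invariant factors of ∂_1 are 1 so no torsion. So H_0 ≅ Z.
rank ∂_1 = 9, rank ∂_2 = 6 ⇒ b_1 = 17 − 9 − 6 = 2; all invariant factors of ∂_2 are 1 so no torsion. So H_1 ≅ Z^2.
rank ∂_2 = 6, rank ∂_3 = 0 ⇒ b_2 = 6 − 6 − 0 = 0. So H_2 ≅ 0.

H_0 ≅ Z,  H_1 ≅ Z^2,  H_2 = 0.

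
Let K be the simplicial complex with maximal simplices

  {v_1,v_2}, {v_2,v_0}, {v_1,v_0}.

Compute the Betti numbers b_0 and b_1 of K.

K has 3 vertices, 3 edges.
rank ∂_0 = 0, rank ∂_1 = 2 ⇒ b_0 = 3 − 0 − 2 = 1; all invariant factors of ∂_1 are 1 so no torsion. So H_0 = Z.
rank ∂_1 = 2, rank ∂_2 = 0 ⇒ b_1 = 3 − 2 − 0 = 1. So H_1 = Z.

b_0 = 1, b_1 = 1.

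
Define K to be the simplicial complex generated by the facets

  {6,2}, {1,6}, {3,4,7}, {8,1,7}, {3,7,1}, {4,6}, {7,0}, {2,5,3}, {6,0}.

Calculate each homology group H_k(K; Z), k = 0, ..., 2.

H_0 ≅ Z,  H_1 ≅ Z^3,  H_2 = 0.

Take the total order 0 < 1 < 2 < 3 < 4 < 5 < 6 < 7 < 8 on the vertex set. Then K (dimension 2) consists of the simplices:

  0-simplices (9): [0], [1], [2], [3], [4], [5], [6], [7], [8]
  1-simplices (15): [0,6], [0,7], [1,3], [1,6], [1,7], [1,8], [2,3], [2,5], [2,6], [3,4], [3,5], [3,7], [4,6], [4,7], [7,8]
  2-simplices (4): [1,3,7], [1,7,8], [2,3,5], [3,4,7]

giving chain groups C_0 ≅ Z^9, C_1 ≅ Z^15, C_2 ≅ Z^4.

The boundary map ∂_1: C_1 → C_0 maps an edge to its endpoints' difference, ∂[p,q] = q − p.
The 9×15 boundary matrix has rank 8 and Smith normal form diag(1,1,1,1,1,1,1,1).

The boundary map ∂_2: C_2 → C_1 sends each 2-simplex [p,q,r] to [q,r] − [p,r] + [p,q]. For instance
  ∂[1,3,7] = [3,7] − [1,7] + [1,3],
  ∂[3,4,7] = [4,7] − [3,7] + [3,4].
This gives a 15×4 integer matrix of rank 4; reducing to Smith normal form yields diagonal entries (1,1,1,1).

Reading off H_k = ker ∂_k / im ∂_{k+1}:

  H_0: rank C_0 − rank ∂_1 = 9 − 8 = 1, and the invariant factors of ∂_1 are all 1, so H_0 ≅ Z.
  H_1: rank ker ∂_1 − rank ∂_2 = (15 − 8) − 4 = 3, and the invariant factors of ∂_2 are all 1, so H_1 ≅ Z^3.
  H_2: rank ker ∂_2 − rank ∂_3 = (4 − 4) − 0 = 0, and there is no ∂_3, so H_2 ≅ 0.

As a check, the Euler characteristic is 9 − 15 + 4 = -2, which agrees with 1 − 3 + 0 = -2.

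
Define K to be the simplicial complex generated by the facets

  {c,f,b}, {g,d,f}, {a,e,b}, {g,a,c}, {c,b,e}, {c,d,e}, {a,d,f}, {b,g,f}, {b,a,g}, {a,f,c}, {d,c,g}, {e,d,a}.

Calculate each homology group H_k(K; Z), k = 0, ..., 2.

H_0 = Z,  H_1 = Z/2,  H_2 = 0.

K has 7 vertices, 18 edges, 12 triangles.
rank ∂_0 = 0, rank ∂_1 = 6 ⇒ b_0 = 7 − 0 − 6 = 1; all invariant factors of ∂_1 are 1 so no torsion. So H_0 ≅ Z.
rank ∂_1 = 6, rank ∂_2 = 12 ⇒ b_1 = 18 − 6 − 12 = 0; ∂_2 has invariant factor(s) [2] giving torsion. So H_1 ≅ Z/2.
rank ∂_2 = 12, rank ∂_3 = 0 ⇒ b_2 = 12 − 12 − 0 = 0. So H_2 ≅ 0.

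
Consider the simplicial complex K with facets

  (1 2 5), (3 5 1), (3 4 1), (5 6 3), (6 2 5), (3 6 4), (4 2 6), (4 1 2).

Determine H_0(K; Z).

We work with the vertex ordering 1 < 2 < 3 < 4 < 5 < 6. The simplices of K, each written with vertices in increasing order, are:

  0-simplices (6): [1], [2], [3], [4], [5], [6]
  1-simplices (12): [1,2], [1,3], [1,4], [1,5], [2,4], [2,5], [2,6], [3,4], [3,5], [3,6], [4,6], [5,6]
  2-simplices (8): [1,2,4], [1,2,5], [1,3,4], [1,3,5], [2,4,6], [2,5,6], [3,4,6], [3,5,6]

so the chain groups are C_0 ≅ Z^6, C_1 ≅ Z^12, C_2 ≅ Z^8.

The boundary map ∂_1: C_1 → C_0 is given by ∂[p,q] = [q] − [p].
As a 6×12 matrix over Z this has rank 5, with invariant factors (1,1,1,1,1).

Boundary ∂_2: C_2 → C_1 sends each 2-simplex [p,q,r] to [q,r] − [p,r] + [p,q]. For instance
  ∂[3,4,6] = [4,6] − [3,6] + [3,4],
  ∂[3,5,6] = [5,6] − [3,6] + [3,5].
The 12×8 boundary matrix has rank 7 and Smith normal form diag(1,1,1,1,1,1,1).

Now H_k = ker ∂_k / im ∂_{k+1}, so:

  H_0: rank C_0 − rank ∂_1 = 6 − 5 = 1, and the invariant factors of ∂_1 are all 1, so H_0 = Z.

(K is a triangulation of the 2-sphere S^2.)

H_0 = Z.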